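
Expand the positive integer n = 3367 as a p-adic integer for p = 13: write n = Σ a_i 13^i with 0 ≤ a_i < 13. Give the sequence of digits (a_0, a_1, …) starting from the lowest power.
(a_0, a_1, …) = (0, 12, 6, 1)

Repeated division by 13 gives the digits low-to-high: 3367 = 12·13^1 + 6·13^2 + 1·13^3. Digit sequence: (0, 12, 6, 1).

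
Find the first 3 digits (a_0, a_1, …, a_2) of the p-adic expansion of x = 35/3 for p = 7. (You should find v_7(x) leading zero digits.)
(a_0, …, a_2) = (0, 4, 2)

v_7(35/3) = 1, so a_0 = ... = a_0 = 0. Factor out: x = 7^1 · u with u = 5/3 a unit in ℤ_7. Expand u iteratively via a_{v+i} = u_i mod 7, u_{i+1} = (u_i − a_{v+i})/7:
  u_0 = 5/3;  a_1 = 4;  u_1 = (u_0 − 4)/7 = -1/3
  u_1 = -1/3;  a_2 = 2;  u_2 = (u_1 − 2)/7 = -1/3
Digits: (0, 4, 2).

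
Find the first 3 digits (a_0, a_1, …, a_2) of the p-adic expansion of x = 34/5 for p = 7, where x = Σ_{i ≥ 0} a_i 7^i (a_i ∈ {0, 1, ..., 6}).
(a_0, …, a_2) = (4, 6, 2)

v_7(34/5) = 0 (numerator and denominator both coprime to 7), so x ∈ ℤ_7^×. Compute digits iteratively via a_i = x_i mod 7, x_{i+1} = (x_i − a_i)/7, with x_0 = x:
  x_0 = 34/5;  a_0 = 4;  x_1 = (x_0 − 4)/7 = 2/5
  x_1 = 2/5;  a_1 = 6;  x_2 = (x_1 − 6)/7 = -4/5
  x_2 = -4/5;  a_2 = 2;  x_3 = (x_2 − 2)/7 = -2/5
Digits: (4, 6, 2).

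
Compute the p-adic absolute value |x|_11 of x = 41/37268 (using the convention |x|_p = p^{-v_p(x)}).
|41/37268|_11 = 1331

Step 1 — compute v_11(x) by factoring powers of 11 out of the numerator and denominator: v_11(41/37268) = -3. Step 2 — apply |x|_p = p^{-v_p(x)} = 11^{3} = 1331.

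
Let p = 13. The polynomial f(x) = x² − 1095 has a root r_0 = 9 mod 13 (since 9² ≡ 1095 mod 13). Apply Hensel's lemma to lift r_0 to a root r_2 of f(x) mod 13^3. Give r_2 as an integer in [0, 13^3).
r_2 = 1530 (mod 2197)

Hensel's recurrence: r_{i+1} = r_i − f(r_i)·(f′(r_i))^{-1} mod 13^{i+2}, with f′(x) = 2x. Iterate:
  r_0 = 9 (mod 13)
  r_1 = 9 (mod 169)
  r_2 = 1530 (mod 2197)
Final: r_2 = 1530, and one checks f(r_2) ≡ 0 mod 13^3.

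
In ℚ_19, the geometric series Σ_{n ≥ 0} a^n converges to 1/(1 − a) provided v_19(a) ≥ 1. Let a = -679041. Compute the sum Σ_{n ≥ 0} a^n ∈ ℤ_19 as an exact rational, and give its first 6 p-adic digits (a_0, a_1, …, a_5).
Σ a^n = 1/(1 − a) = 1/679042;  first 6 digits = (1, 0, 0, 15, 13, 18)

v_19(a) = 3 ≥ 1, so the series converges in ℤ_19 to 1/(1 − a) = 1/(1 − (-679041)) = 1/679042. Expand this rational in ℤ_19: compute digits iteratively via d_i = x_i mod 19, x_{i+1} = (x_i − d_i)/19. The first 6 digits are (1, 0, 0, 15, 13, 18).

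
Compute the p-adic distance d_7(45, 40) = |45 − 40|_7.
d_7(45, 40) = 1

Step 1 — x − y = 45 − 40 = 5. Step 2 — v_7(5) = 0 (factor: 5 = (7^0 · 5); the sign does not affect v_p). Step 3 — |x − y|_7 = 7^{0} = 1.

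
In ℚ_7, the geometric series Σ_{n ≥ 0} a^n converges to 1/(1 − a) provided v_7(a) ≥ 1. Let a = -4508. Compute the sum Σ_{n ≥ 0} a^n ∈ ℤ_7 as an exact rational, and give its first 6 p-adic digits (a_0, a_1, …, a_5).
Σ a^n = 1/(1 − a) = 1/4509;  first 6 digits = (1, 0, 6, 0, 6, 4)

v_7(a) = 2 ≥ 1, so the series converges in ℤ_7 to 1/(1 − a) = 1/(1 − (-4508)) = 1/4509. Expand this rational in ℤ_7: compute digits iteratively via d_i = x_i mod 7, x_{i+1} = (x_i − d_i)/7. The first 6 digits are (1, 0, 6, 0, 6, 4).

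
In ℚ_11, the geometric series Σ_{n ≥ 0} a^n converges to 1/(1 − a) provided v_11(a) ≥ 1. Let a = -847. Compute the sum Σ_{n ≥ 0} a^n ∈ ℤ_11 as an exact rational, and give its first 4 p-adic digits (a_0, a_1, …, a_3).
Σ a^n = 1/(1 − a) = 1/848;  first 4 digits = (1, 0, 4, 10)

v_11(a) = 2 ≥ 1, so the series converges in ℤ_11 to 1/(1 − a) = 1/(1 − (-847)) = 1/848. Expand this rational in ℤ_11: compute digits iteratively via d_i = x_i mod 11, x_{i+1} = (x_i − d_i)/11. The first 4 digits are (1, 0, 4, 10).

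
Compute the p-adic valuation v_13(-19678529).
v_13(-19678529) = 5

v_13(n) is the largest exponent k such that 13^k divides n. Factor out: -19678529 = -13^5 · 53. (Sign doesn't affect v_p.) So v_13(-19678529) = 5.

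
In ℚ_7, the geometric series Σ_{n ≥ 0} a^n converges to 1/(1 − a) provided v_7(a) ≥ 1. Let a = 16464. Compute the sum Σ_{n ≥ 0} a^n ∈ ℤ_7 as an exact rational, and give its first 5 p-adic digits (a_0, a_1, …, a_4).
Σ a^n = 1/(1 − a) = -1/16463;  first 5 digits = (1, 0, 0, 6, 6)

v_7(a) = 3 ≥ 1, so the series converges in ℤ_7 to 1/(1 − a) = 1/(1 − 16464) = -1/16463. Expand this rational in ℤ_7: compute digits iteratively via d_i = x_i mod 7, x_{i+1} = (x_i − d_i)/7. The first 5 digits are (1, 0, 0, 6, 6).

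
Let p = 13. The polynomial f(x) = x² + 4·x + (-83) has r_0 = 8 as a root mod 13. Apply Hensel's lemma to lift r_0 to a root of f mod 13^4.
r_3 = 6235 (mod 28561)

Hensel: r_{i+1} = r_i − f(r_i)·(f′(r_i))^{-1} mod 13^{i+2}, f′(x) = 2x + 4. Iterate:
  r_0 = 8 (mod 13)
  r_1 = 151 (mod 169)
  r_2 = 1841 (mod 2197)
  r_3 = 6235 (mod 28561)
Final: r = 6235 satisfies f(r) ≡ 0 mod 13^4.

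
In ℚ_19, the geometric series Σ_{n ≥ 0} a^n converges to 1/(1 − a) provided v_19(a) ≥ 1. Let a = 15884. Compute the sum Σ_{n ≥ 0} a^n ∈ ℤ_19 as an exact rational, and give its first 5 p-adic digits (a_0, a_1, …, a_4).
Σ a^n = 1/(1 − a) = -1/15883;  first 5 digits = (1, 0, 6, 2, 17)

v_19(a) = 2 ≥ 1, so the series converges in ℤ_19 to 1/(1 − a) = 1/(1 − 15884) = -1/15883. Expand this rational in ℤ_19: compute digits iteratively via d_i = x_i mod 19, x_{i+1} = (x_i − d_i)/19. The first 5 digits are (1, 0, 6, 2, 17).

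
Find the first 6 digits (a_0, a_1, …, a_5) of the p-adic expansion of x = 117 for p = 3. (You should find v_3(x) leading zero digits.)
(a_0, …, a_5) = (0, 0, 1, 1, 1, 0)

v_3(117) = 2, so a_0 = ... = a_1 = 0. Factor out: x = 3^2 · u with u = 13 a unit in ℤ_3. Expand u iteratively via a_{v+i} = u_i mod 3, u_{i+1} = (u_i − a_{v+i})/3:
  u_0 = 13;  a_2 = 1;  u_1 = (u_0 − 1)/3 = 4
  u_1 = 4;  a_3 = 1;  u_2 = (u_1 − 1)/3 = 1
  u_2 = 1;  a_4 = 1;  u_3 = (u_2 − 1)/3 = 0
  u_3 = 0;  a_5 = 0;  u_4 = (u_3 − 0)/3 = 0
Digits: (0, 0, 1, 1, 1, 0).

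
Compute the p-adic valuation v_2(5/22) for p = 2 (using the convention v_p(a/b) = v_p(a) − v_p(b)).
v_2(5/22) = -1

Factor powers of 2 from the numerator and denominator of the reduced fraction: 5 = 2^0 · 5 and 22 = 2^1 · 11. Apply v_p(a/b) = v_p(a) − v_p(b): v_2(5/22) = 0 − 1 = -1.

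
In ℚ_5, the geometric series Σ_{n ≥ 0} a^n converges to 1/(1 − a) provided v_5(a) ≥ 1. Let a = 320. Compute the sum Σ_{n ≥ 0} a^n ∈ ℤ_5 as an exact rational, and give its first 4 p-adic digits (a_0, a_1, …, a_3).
Σ a^n = 1/(1 − a) = -1/319;  first 4 digits = (1, 4, 3, 0)

v_5(a) = 1 ≥ 1, so the series converges in ℤ_5 to 1/(1 − a) = 1/(1 − 320) = -1/319. Expand this rational in ℤ_5: compute digits iteratively via d_i = x_i mod 5, x_{i+1} = (x_i − d_i)/5. The first 4 digits are (1, 4, 3, 0).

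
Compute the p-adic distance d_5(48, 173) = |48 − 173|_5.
d_5(48, 173) = 1/125

Step 1 — x − y = 48 − 173 = -125. Step 2 — v_5(-125) = 3 (factor: -125 = −(5^3 · 1); the sign does not affect v_p). Step 3 — |x − y|_5 = 5^{-3} = 1/125.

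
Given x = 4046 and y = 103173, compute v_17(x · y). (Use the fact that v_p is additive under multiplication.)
v_17(417437958) = 5

v_p(x) = 2 (factor: 4046 = 17^2 · 14); v_p(y) = 3 (factor: 103173 = 17^3 · 21). Additivity: v_p(xy) = v_p(x) + v_p(y) = 2 + 3 = 5. (Direct check: xy = 417437958 = 17^5 · (294).)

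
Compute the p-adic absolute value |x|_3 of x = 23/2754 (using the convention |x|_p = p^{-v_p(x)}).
|23/2754|_3 = 81

Step 1 — compute v_3(x) by factoring powers of 3 out of the numerator and denominator: v_3(23/2754) = -4. Step 2 — apply |x|_p = p^{-v_p(x)} = 3^{4} = 81.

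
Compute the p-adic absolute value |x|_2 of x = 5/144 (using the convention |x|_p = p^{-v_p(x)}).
|5/144|_2 = 16

Step 1 — compute v_2(x) by factoring powers of 2 out of the numerator and denominator: v_2(5/144) = -4. Step 2 — apply |x|_p = p^{-v_p(x)} = 2^{4} = 16.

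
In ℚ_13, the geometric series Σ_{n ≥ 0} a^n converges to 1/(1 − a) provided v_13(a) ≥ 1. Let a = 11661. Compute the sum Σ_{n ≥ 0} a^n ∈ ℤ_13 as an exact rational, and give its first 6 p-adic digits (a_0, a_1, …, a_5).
Σ a^n = 1/(1 − a) = -1/11660;  first 6 digits = (1, 0, 4, 5, 3, 2)

v_13(a) = 2 ≥ 1, so the series converges in ℤ_13 to 1/(1 − a) = 1/(1 − 11661) = -1/11660. Expand this rational in ℤ_13: compute digits iteratively via d_i = x_i mod 13, x_{i+1} = (x_i − d_i)/13. The first 6 digits are (1, 0, 4, 5, 3, 2).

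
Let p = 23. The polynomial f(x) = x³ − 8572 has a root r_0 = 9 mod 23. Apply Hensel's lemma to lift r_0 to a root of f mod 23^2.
r_1 = 124 (mod 529)

Hensel: r_{i+1} = r_i − f(r_i)/f′(r_i) mod 23^{i+2}, where f′(x) = 3x². Iterate:
  r_0 = 9 (mod 23)
  r_1 = 124 (mod 529)
Final: r = 124 with f(r) ≡ 0 mod 23^2.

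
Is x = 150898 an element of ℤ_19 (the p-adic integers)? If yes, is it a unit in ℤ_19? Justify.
x ∈ ℤ_19 but not a unit; v_19(x) = 3 > 0

ℤ_19 = {x ∈ ℚ_19 : v_19(x) ≥ 0} and ℤ_19^× = {x ∈ ℤ_19 : v_19(x) = 0}. Here v_19(150898) = v_19(num) − v_19(den) = 3; compare against these criteria.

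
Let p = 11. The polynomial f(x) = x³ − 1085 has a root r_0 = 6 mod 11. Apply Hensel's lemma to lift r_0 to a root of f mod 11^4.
r_3 = 12700 (mod 14641)

Hensel: r_{i+1} = r_i − f(r_i)/f′(r_i) mod 11^{i+2}, where f′(x) = 3x². Iterate:
  r_0 = 6 (mod 11)
  r_1 = 116 (mod 121)
  r_2 = 721 (mod 1331)
  r_3 = 12700 (mod 14641)
Final: r = 12700 with f(r) ≡ 0 mod 11^4.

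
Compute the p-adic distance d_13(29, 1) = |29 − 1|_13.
d_13(29, 1) = 1

Step 1 — x − y = 29 − 1 = 28. Step 2 — v_13(28) = 0 (factor: 28 = (13^0 · 28); the sign does not affect v_p). Step 3 — |x − y|_13 = 13^{0} = 1.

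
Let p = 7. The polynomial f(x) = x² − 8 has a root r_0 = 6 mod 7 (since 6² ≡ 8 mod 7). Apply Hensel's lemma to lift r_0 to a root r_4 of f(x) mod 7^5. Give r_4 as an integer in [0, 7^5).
r_4 = 9134 (mod 16807)

Hensel's recurrence: r_{i+1} = r_i − f(r_i)·(f′(r_i))^{-1} mod 7^{i+2}, with f′(x) = 2x. Iterate:
  r_0 = 6 (mod 7)
  r_1 = 20 (mod 49)
  r_2 = 216 (mod 343)
  r_3 = 1931 (mod 2401)
  r_4 = 9134 (mod 16807)
Final: r_4 = 9134, and one checks f(r_4) ≡ 0 mod 7^5.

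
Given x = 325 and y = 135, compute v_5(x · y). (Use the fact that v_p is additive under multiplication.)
v_5(43875) = 3

v_p(x) = 2 (factor: 325 = 5^2 · 13); v_p(y) = 1 (factor: 135 = 5^1 · 27). Additivity: v_p(xy) = v_p(x) + v_p(y) = 2 + 1 = 3. (Direct check: xy = 43875 = 5^3 · (351).)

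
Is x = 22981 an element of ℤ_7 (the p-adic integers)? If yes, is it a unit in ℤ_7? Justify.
x ∈ ℤ_7 but not a unit; v_7(x) = 3 > 0

ℤ_7 = {x ∈ ℚ_7 : v_7(x) ≥ 0} and ℤ_7^× = {x ∈ ℤ_7 : v_7(x) = 0}. Here v_7(22981) = v_7(num) − v_7(den) = 3; compare against these criteria.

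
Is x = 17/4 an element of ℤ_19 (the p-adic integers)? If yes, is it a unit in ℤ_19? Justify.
x ∈ ℤ_19^× (unit); v_19(x) = 0

ℤ_19 = {x ∈ ℚ_19 : v_19(x) ≥ 0} and ℤ_19^× = {x ∈ ℤ_19 : v_19(x) = 0}. Here v_19(17/4) = v_19(num) − v_19(den) = 0; compare against these criteria.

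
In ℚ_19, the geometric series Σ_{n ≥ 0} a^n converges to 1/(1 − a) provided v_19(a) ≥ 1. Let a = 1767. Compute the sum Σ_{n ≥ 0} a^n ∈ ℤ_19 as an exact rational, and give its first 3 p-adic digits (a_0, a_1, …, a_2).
Σ a^n = 1/(1 − a) = -1/1766;  first 3 digits = (1, 17, 8)

v_19(a) = 1 ≥ 1, so the series converges in ℤ_19 to 1/(1 − a) = 1/(1 − 1767) = -1/1766. Expand this rational in ℤ_19: compute digits iteratively via d_i = x_i mod 19, x_{i+1} = (x_i − d_i)/19. The first 3 digits are (1, 17, 8).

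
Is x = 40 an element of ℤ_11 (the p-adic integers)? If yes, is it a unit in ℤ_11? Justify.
x ∈ ℤ_11^× (unit); v_11(x) = 0

ℤ_11 = {x ∈ ℚ_11 : v_11(x) ≥ 0} and ℤ_11^× = {x ∈ ℤ_11 : v_11(x) = 0}. Here v_11(40) = v_11(num) − v_11(den) = 0; compare against these criteria.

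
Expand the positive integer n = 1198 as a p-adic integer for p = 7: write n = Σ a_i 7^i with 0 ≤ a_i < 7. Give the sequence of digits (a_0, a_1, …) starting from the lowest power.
(a_0, a_1, …) = (1, 3, 3, 3)

Repeated division by 7 gives the digits low-to-high: 1198 = 1 + 3·7^1 + 3·7^2 + 3·7^3. Digit sequence: (1, 3, 3, 3).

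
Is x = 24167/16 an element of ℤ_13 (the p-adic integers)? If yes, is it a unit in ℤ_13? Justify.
x ∈ ℤ_13 but not a unit; v_13(x) = 3 > 0

ℤ_13 = {x ∈ ℚ_13 : v_13(x) ≥ 0} and ℤ_13^× = {x ∈ ℤ_13 : v_13(x) = 0}. Here v_13(24167/16) = v_13(num) − v_13(den) = 3; compare against these criteria.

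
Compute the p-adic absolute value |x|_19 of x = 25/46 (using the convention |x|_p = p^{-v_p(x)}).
|25/46|_19 = 1

Step 1 — compute v_19(x) by factoring powers of 19 out of the numerator and denominator: v_19(25/46) = 0. Step 2 — apply |x|_p = p^{-v_p(x)} = 19^{0} = 1.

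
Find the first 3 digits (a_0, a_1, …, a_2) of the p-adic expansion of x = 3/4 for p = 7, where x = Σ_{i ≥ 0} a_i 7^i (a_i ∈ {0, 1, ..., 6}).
(a_0, …, a_2) = (6, 1, 5)

v_7(3/4) = 0 (numerator and denominator both coprime to 7), so x ∈ ℤ_7^×. Compute digits iteratively via a_i = x_i mod 7, x_{i+1} = (x_i − a_i)/7, with x_0 = x:
  x_0 = 3/4;  a_0 = 6;  x_1 = (x_0 − 6)/7 = -3/4
  x_1 = -3/4;  a_1 = 1;  x_2 = (x_1 − 1)/7 = -1/4
  x_2 = -1/4;  a_2 = 5;  x_3 = (x_2 − 5)/7 = -3/4
Digits: (6, 1, 5).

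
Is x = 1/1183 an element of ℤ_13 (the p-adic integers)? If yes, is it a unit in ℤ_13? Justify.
x ∉ ℤ_13 (v_13(x) = -2 < 0)

ℤ_13 = {x ∈ ℚ_13 : v_13(x) ≥ 0} and ℤ_13^× = {x ∈ ℤ_13 : v_13(x) = 0}. Here v_13(1/1183) = v_13(num) − v_13(den) = -2; compare against these criteria.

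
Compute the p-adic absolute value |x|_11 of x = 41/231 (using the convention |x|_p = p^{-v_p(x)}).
|41/231|_11 = 11

Step 1 — compute v_11(x) by factoring powers of 11 out of the numerator and denominator: v_11(41/231) = -1. Step 2 — apply |x|_p = p^{-v_p(x)} = 11^{1} = 11.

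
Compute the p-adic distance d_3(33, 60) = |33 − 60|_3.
d_3(33, 60) = 1/27

Step 1 — x − y = 33 − 60 = -27. Step 2 — v_3(-27) = 3 (factor: -27 = −(3^3 · 1); the sign does not affect v_p). Step 3 — |x − y|_3 = 3^{-3} = 1/27.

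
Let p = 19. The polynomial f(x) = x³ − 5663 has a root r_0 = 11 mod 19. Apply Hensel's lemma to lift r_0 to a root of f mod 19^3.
r_2 = 2177 (mod 6859)

Hensel: r_{i+1} = r_i − f(r_i)/f′(r_i) mod 19^{i+2}, where f′(x) = 3x². Iterate:
  r_0 = 11 (mod 19)
  r_1 = 11 (mod 361)
  r_2 = 2177 (mod 6859)
Final: r = 2177 with f(r) ≡ 0 mod 19^3.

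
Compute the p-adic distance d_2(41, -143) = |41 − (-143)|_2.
d_2(41, -143) = 1/8

Step 1 — x − y = 41 − (-143) = 184. Step 2 — v_2(184) = 3 (factor: 184 = (2^3 · 23); the sign does not affect v_p). Step 3 — |x − y|_2 = 2^{-3} = 1/8.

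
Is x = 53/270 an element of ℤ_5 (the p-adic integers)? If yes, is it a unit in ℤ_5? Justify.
x ∉ ℤ_5 (v_5(x) = -1 < 0)

ℤ_5 = {x ∈ ℚ_5 : v_5(x) ≥ 0} and ℤ_5^× = {x ∈ ℤ_5 : v_5(x) = 0}. Here v_5(53/270) = v_5(num) − v_5(den) = -1; compare against these criteria.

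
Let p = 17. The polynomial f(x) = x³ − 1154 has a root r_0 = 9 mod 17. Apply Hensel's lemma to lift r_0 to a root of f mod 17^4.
r_3 = 20902 (mod 83521)

Hensel: r_{i+1} = r_i − f(r_i)/f′(r_i) mod 17^{i+2}, where f′(x) = 3x². Iterate:
  r_0 = 9 (mod 17)
  r_1 = 94 (mod 289)
  r_2 = 1250 (mod 4913)
  r_3 = 20902 (mod 83521)
Final: r = 20902 with f(r) ≡ 0 mod 17^4.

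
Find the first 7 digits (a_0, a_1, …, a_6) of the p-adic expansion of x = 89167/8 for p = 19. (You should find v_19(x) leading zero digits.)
(a_0, …, a_6) = (0, 0, 0, 4, 7, 2, 7)

v_19(89167/8) = 3, so a_0 = ... = a_2 = 0. Factor out: x = 19^3 · u with u = 13/8 a unit in ℤ_19. Expand u iteratively via a_{v+i} = u_i mod 19, u_{i+1} = (u_i − a_{v+i})/19:
  u_0 = 13/8;  a_3 = 4;  u_1 = (u_0 − 4)/19 = -1/8
  u_1 = -1/8;  a_4 = 7;  u_2 = (u_1 − 7)/19 = -3/8
  u_2 = -3/8;  a_5 = 2;  u_3 = (u_2 − 2)/19 = -1/8
  u_3 = -1/8;  a_6 = 7;  u_4 = (u_3 − 7)/19 = -3/8
Digits: (0, 0, 0, 4, 7, 2, 7).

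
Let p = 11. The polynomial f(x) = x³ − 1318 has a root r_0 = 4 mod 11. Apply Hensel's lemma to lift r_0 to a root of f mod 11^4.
r_3 = 9816 (mod 14641)

Hensel: r_{i+1} = r_i − f(r_i)/f′(r_i) mod 11^{i+2}, where f′(x) = 3x². Iterate:
  r_0 = 4 (mod 11)
  r_1 = 15 (mod 121)
  r_2 = 499 (mod 1331)
  r_3 = 9816 (mod 14641)
Final: r = 9816 with f(r) ≡ 0 mod 11^4.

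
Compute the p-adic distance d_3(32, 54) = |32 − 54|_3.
d_3(32, 54) = 1

Step 1 — x − y = 32 − 54 = -22. Step 2 — v_3(-22) = 0 (factor: -22 = −(3^0 · 22); the sign does not affect v_p). Step 3 — |x − y|_3 = 3^{0} = 1.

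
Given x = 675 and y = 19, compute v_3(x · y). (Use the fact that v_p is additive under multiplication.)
v_3(12825) = 3

v_p(x) = 3 (factor: 675 = 3^3 · 25); v_p(y) = 0 (factor: 19 = 3^0 · 19). Additivity: v_p(xy) = v_p(x) + v_p(y) = 3 + 0 = 3. (Direct check: xy = 12825 = 3^3 · (475).)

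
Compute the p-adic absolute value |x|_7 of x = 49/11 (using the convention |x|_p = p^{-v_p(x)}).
|49/11|_7 = 1/49

Step 1 — compute v_7(x) by factoring powers of 7 out of the numerator and denominator: v_7(49/11) = 2. Step 2 — apply |x|_p = p^{-v_p(x)} = 7^{-2} = 1/49.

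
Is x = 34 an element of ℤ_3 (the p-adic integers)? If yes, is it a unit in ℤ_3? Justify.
x ∈ ℤ_3^× (unit); v_3(x) = 0

ℤ_3 = {x ∈ ℚ_3 : v_3(x) ≥ 0} and ℤ_3^× = {x ∈ ℤ_3 : v_3(x) = 0}. Here v_3(34) = v_3(num) − v_3(den) = 0; compare against these criteria.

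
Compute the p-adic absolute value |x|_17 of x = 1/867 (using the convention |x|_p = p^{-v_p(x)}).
|1/867|_17 = 289

Step 1 — compute v_17(x) by factoring powers of 17 out of the numerator and denominator: v_17(1/867) = -2. Step 2 — apply |x|_p = p^{-v_p(x)} = 17^{2} = 289.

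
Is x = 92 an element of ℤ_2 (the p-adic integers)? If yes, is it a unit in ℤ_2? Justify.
x ∈ ℤ_2 but not a unit; v_2(x) = 2 > 0

ℤ_2 = {x ∈ ℚ_2 : v_2(x) ≥ 0} and ℤ_2^× = {x ∈ ℤ_2 : v_2(x) = 0}. Here v_2(92) = v_2(num) − v_2(den) = 2; compare against these criteria.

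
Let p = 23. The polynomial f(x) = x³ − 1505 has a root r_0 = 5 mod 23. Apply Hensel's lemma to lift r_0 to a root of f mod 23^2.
r_1 = 235 (mod 529)

Hensel: r_{i+1} = r_i − f(r_i)/f′(r_i) mod 23^{i+2}, where f′(x) = 3x². Iterate:
  r_0 = 5 (mod 23)
  r_1 = 235 (mod 529)
Final: r = 235 with f(r) ≡ 0 mod 23^2.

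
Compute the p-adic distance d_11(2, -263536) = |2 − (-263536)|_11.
d_11(2, -263536) = 1/14641

Step 1 — x − y = 2 − (-263536) = 263538. Step 2 — v_11(263538) = 4 (factor: 263538 = (11^4 · 18); the sign does not affect v_p). Step 3 — |x − y|_11 = 11^{-4} = 1/14641.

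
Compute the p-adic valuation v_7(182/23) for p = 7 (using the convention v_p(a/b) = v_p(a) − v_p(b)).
v_7(182/23) = 1

Factor powers of 7 from the numerator and denominator of the reduced fraction: 182 = 7^1 · 26 and 23 = 7^0 · 23. Apply v_p(a/b) = v_p(a) − v_p(b): v_7(182/23) = 1 − 0 = 1.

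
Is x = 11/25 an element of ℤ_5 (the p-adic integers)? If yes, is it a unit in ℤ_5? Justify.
x ∉ ℤ_5 (v_5(x) = -2 < 0)

ℤ_5 = {x ∈ ℚ_5 : v_5(x) ≥ 0} and ℤ_5^× = {x ∈ ℤ_5 : v_5(x) = 0}. Here v_5(11/25) = v_5(num) − v_5(den) = -2; compare against these criteria.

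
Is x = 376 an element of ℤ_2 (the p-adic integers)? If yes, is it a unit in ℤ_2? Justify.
x ∈ ℤ_2 but not a unit; v_2(x) = 3 > 0

ℤ_2 = {x ∈ ℚ_2 : v_2(x) ≥ 0} and ℤ_2^× = {x ∈ ℤ_2 : v_2(x) = 0}. Here v_2(376) = v_2(num) − v_2(den) = 3; compare against these criteria.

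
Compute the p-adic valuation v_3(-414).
v_3(-414) = 2

v_3(n) is the largest exponent k such that 3^k divides n. Factor out: -414 = -3^2 · 46. (Sign doesn't affect v_p.) So v_3(-414) = 2.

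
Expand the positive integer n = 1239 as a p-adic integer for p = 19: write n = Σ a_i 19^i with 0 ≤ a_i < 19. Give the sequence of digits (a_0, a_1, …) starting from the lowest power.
(a_0, a_1, …) = (4, 8, 3)

Repeated division by 19 gives the digits low-to-high: 1239 = 4 + 8·19^1 + 3·19^2. Digit sequence: (4, 8, 3).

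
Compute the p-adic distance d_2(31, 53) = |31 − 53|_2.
d_2(31, 53) = 1/2

Step 1 — x − y = 31 − 53 = -22. Step 2 — v_2(-22) = 1 (factor: -22 = −(2^1 · 11); the sign does not affect v_p). Step 3 — |x − y|_2 = 2^{-1} = 1/2.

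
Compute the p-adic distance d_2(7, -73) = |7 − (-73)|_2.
d_2(7, -73) = 1/16

Step 1 — x − y = 7 − (-73) = 80. Step 2 — v_2(80) = 4 (factor: 80 = (2^4 · 5); the sign does not affect v_p). Step 3 — |x − y|_2 = 2^{-4} = 1/16.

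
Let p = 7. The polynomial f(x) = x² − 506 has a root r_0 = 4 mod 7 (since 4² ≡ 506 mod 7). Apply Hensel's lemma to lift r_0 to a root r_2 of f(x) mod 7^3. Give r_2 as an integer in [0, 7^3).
r_2 = 151 (mod 343)

Hensel's recurrence: r_{i+1} = r_i − f(r_i)·(f′(r_i))^{-1} mod 7^{i+2}, with f′(x) = 2x. Iterate:
  r_0 = 4 (mod 7)
  r_1 = 4 (mod 49)
  r_2 = 151 (mod 343)
Final: r_2 = 151, and one checks f(r_2) ≡ 0 mod 7^3.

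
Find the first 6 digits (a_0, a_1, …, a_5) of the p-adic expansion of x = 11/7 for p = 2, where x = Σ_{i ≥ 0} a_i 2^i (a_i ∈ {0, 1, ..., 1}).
(a_0, …, a_5) = (1, 0, 1, 1, 1, 0)

v_2(11/7) = 0 (numerator and denominator both coprime to 2), so x ∈ ℤ_2^×. Compute digits iteratively via a_i = x_i mod 2, x_{i+1} = (x_i − a_i)/2, with x_0 = x:
  x_0 = 11/7;  a_0 = 1;  x_1 = (x_0 − 1)/2 = 2/7
  x_1 = 2/7;  a_1 = 0;  x_2 = (x_1 − 0)/2 = 1/7
  x_2 = 1/7;  a_2 = 1;  x_3 = (x_2 − 1)/2 = -3/7
  x_3 = -3/7;  a_3 = 1;  x_4 = (x_3 − 1)/2 = -5/7
  x_4 = -5/7;  a_4 = 1;  x_5 = (x_4 − 1)/2 = -6/7
  x_5 = -6/7;  a_5 = 0;  x_6 = (x_5 − 0)/2 = -3/7
Digits: (1, 0, 1, 1, 1, 0).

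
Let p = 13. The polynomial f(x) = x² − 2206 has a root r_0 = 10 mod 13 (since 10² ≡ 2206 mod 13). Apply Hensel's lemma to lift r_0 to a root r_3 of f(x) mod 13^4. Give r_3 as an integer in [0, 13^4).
r_3 = 4391 (mod 28561)

Hensel's recurrence: r_{i+1} = r_i − f(r_i)·(f′(r_i))^{-1} mod 13^{i+2}, with f′(x) = 2x. Iterate:
  r_0 = 10 (mod 13)
  r_1 = 166 (mod 169)
  r_2 = 2194 (mod 2197)
  r_3 = 4391 (mod 28561)
Final: r_3 = 4391, and one checks f(r_3) ≡ 0 mod 13^4.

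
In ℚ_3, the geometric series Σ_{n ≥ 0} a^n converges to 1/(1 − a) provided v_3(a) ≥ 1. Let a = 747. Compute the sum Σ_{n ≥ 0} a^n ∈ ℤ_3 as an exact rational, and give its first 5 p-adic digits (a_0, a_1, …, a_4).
Σ a^n = 1/(1 − a) = -1/746;  first 5 digits = (1, 0, 2, 0, 1)

v_3(a) = 2 ≥ 1, so the series converges in ℤ_3 to 1/(1 − a) = 1/(1 − 747) = -1/746. Expand this rational in ℤ_3: compute digits iteratively via d_i = x_i mod 3, x_{i+1} = (x_i − d_i)/3. The first 5 digits are (1, 0, 2, 0, 1).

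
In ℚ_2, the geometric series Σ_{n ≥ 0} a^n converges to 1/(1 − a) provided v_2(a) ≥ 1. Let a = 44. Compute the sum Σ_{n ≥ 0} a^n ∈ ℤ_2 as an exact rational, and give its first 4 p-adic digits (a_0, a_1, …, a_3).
Σ a^n = 1/(1 − a) = -1/43;  first 4 digits = (1, 0, 1, 1)

v_2(a) = 2 ≥ 1, so the series converges in ℤ_2 to 1/(1 − a) = 1/(1 − 44) = -1/43. Expand this rational in ℤ_2: compute digits iteratively via d_i = x_i mod 2, x_{i+1} = (x_i − d_i)/2. The first 4 digits are (1, 0, 1, 1).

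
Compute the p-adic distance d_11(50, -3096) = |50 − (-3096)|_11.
d_11(50, -3096) = 1/121

Step 1 — x − y = 50 − (-3096) = 3146. Step 2 — v_11(3146) = 2 (factor: 3146 = (11^2 · 26); the sign does not affect v_p). Step 3 — |x − y|_11 = 11^{-2} = 1/121.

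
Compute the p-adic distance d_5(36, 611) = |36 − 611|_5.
d_5(36, 611) = 1/25

Step 1 — x − y = 36 − 611 = -575. Step 2 — v_5(-575) = 2 (factor: -575 = −(5^2 · 23); the sign does not affect v_p). Step 3 — |x − y|_5 = 5^{-2} = 1/25.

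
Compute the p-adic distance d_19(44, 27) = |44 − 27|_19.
d_19(44, 27) = 1

Step 1 — x − y = 44 − 27 = 17. Step 2 — v_19(17) = 0 (factor: 17 = (19^0 · 17); the sign does not affect v_p). Step 3 — |x − y|_19 = 19^{0} = 1.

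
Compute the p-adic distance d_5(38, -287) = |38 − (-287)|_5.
d_5(38, -287) = 1/25

Step 1 — x − y = 38 − (-287) = 325. Step 2 — v_5(325) = 2 (factor: 325 = (5^2 · 13); the sign does not affect v_p). Step 3 — |x − y|_5 = 5^{-2} = 1/25.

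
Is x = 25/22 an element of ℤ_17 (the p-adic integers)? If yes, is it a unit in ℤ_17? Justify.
x ∈ ℤ_17^× (unit); v_17(x) = 0

ℤ_17 = {x ∈ ℚ_17 : v_17(x) ≥ 0} and ℤ_17^× = {x ∈ ℤ_17 : v_17(x) = 0}. Here v_17(25/22) = v_17(num) − v_17(den) = 0; compare against these criteria.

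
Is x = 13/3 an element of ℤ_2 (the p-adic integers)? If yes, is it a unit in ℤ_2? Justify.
x ∈ ℤ_2^× (unit); v_2(x) = 0

ℤ_2 = {x ∈ ℚ_2 : v_2(x) ≥ 0} and ℤ_2^× = {x ∈ ℤ_2 : v_2(x) = 0}. Here v_2(13/3) = v_2(num) − v_2(den) = 0; compare against these criteria.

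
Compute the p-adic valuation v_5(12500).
v_5(12500) = 5

v_5(n) is the largest exponent k such that 5^k divides n. Factor out: 12500 = 5^5 · 4. (Sign doesn't affect v_p.) So v_5(12500) = 5.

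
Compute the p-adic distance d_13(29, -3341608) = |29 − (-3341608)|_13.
d_13(29, -3341608) = 1/371293

Step 1 — x − y = 29 − (-3341608) = 3341637. Step 2 — v_13(3341637) = 5 (factor: 3341637 = (13^5 · 9); the sign does not affect v_p). Step 3 — |x − y|_13 = 13^{-5} = 1/371293.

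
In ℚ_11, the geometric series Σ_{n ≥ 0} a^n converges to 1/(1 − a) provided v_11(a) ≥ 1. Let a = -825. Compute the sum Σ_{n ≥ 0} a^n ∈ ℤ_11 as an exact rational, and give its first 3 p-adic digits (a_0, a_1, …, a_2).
Σ a^n = 1/(1 − a) = 1/826;  first 3 digits = (1, 2, 8)

v_11(a) = 1 ≥ 1, so the series converges in ℤ_11 to 1/(1 − a) = 1/(1 − (-825)) = 1/826. Expand this rational in ℤ_11: compute digits iteratively via d_i = x_i mod 11, x_{i+1} = (x_i − d_i)/11. The first 3 digits are (1, 2, 8).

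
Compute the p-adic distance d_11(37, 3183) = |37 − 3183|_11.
d_11(37, 3183) = 1/121

Step 1 — x − y = 37 − 3183 = -3146. Step 2 — v_11(-3146) = 2 (factor: -3146 = −(11^2 · 26); the sign does not affect v_p). Step 3 — |x − y|_11 = 11^{-2} = 1/121.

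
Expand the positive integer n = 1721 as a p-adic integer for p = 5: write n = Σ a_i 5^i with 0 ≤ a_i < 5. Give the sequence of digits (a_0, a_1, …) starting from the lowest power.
(a_0, a_1, …) = (1, 4, 3, 3, 2)

Repeated division by 5 gives the digits low-to-high: 1721 = 1 + 4·5^1 + 3·5^2 + 3·5^3 + 2·5^4. Digit sequence: (1, 4, 3, 3, 2).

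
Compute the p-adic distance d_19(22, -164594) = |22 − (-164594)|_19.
d_19(22, -164594) = 1/6859

Step 1 — x − y = 22 − (-164594) = 164616. Step 2 — v_19(164616) = 3 (factor: 164616 = (19^3 · 24); the sign does not affect v_p). Step 3 — |x − y|_19 = 19^{-3} = 1/6859.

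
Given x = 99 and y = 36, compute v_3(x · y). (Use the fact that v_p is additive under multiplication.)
v_3(3564) = 4

v_p(x) = 2 (factor: 99 = 3^2 · 11); v_p(y) = 2 (factor: 36 = 3^2 · 4). Additivity: v_p(xy) = v_p(x) + v_p(y) = 2 + 2 = 4. (Direct check: xy = 3564 = 3^4 · (44).)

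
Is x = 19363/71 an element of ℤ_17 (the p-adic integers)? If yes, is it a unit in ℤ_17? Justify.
x ∈ ℤ_17 but not a unit; v_17(x) = 2 > 0

ℤ_17 = {x ∈ ℚ_17 : v_17(x) ≥ 0} and ℤ_17^× = {x ∈ ℤ_17 : v_17(x) = 0}. Here v_17(19363/71) = v_17(num) − v_17(den) = 2; compare against these criteria.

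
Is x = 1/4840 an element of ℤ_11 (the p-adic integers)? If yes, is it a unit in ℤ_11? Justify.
x ∉ ℤ_11 (v_11(x) = -2 < 0)

ℤ_11 = {x ∈ ℚ_11 : v_11(x) ≥ 0} and ℤ_11^× = {x ∈ ℤ_11 : v_11(x) = 0}. Here v_11(1/4840) = v_11(num) − v_11(den) = -2; compare against these criteria.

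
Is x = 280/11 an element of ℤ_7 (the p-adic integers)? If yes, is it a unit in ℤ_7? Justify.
x ∈ ℤ_7 but not a unit; v_7(x) = 1 > 0

ℤ_7 = {x ∈ ℚ_7 : v_7(x) ≥ 0} and ℤ_7^× = {x ∈ ℤ_7 : v_7(x) = 0}. Here v_7(280/11) = v_7(num) − v_7(den) = 1; compare against these criteria.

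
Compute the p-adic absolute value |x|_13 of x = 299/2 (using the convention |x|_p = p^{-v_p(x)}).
|299/2|_13 = 1/13

Step 1 — compute v_13(x) by factoring powers of 13 out of the numerator and denominator: v_13(299/2) = 1. Step 2 — apply |x|_p = p^{-v_p(x)} = 13^{-1} = 1/13.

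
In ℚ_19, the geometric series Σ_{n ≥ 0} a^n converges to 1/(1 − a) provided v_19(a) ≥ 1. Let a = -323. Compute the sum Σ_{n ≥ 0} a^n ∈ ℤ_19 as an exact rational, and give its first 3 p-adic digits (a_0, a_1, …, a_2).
Σ a^n = 1/(1 − a) = 1/324;  first 3 digits = (1, 2, 3)

v_19(a) = 1 ≥ 1, so the series converges in ℤ_19 to 1/(1 − a) = 1/(1 − (-323)) = 1/324. Expand this rational in ℤ_19: compute digits iteratively via d_i = x_i mod 19, x_{i+1} = (x_i − d_i)/19. The first 3 digits are (1, 2, 3).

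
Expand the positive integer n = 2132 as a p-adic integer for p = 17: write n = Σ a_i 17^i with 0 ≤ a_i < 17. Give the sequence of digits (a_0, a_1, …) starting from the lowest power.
(a_0, a_1, …) = (7, 6, 7)

Repeated division by 17 gives the digits low-to-high: 2132 = 7 + 6·17^1 + 7·17^2. Digit sequence: (7, 6, 7).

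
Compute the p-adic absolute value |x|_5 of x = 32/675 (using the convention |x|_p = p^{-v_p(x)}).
|32/675|_5 = 25

Step 1 — compute v_5(x) by factoring powers of 5 out of the numerator and denominator: v_5(32/675) = -2. Step 2 — apply |x|_p = p^{-v_p(x)} = 5^{2} = 25.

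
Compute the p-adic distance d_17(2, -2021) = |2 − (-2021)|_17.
d_17(2, -2021) = 1/289

Step 1 — x − y = 2 − (-2021) = 2023. Step 2 — v_17(2023) = 2 (factor: 2023 = (17^2 · 7); the sign does not affect v_p). Step 3 — |x − y|_17 = 17^{-2} = 1/289.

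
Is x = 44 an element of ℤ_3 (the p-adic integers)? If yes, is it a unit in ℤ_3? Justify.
x ∈ ℤ_3^× (unit); v_3(x) = 0

ℤ_3 = {x ∈ ℚ_3 : v_3(x) ≥ 0} and ℤ_3^× = {x ∈ ℤ_3 : v_3(x) = 0}. Here v_3(44) = v_3(num) − v_3(den) = 0; compare against these criteria.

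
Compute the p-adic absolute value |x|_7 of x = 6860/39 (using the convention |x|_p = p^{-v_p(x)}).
|6860/39|_7 = 1/343

Step 1 — compute v_7(x) by factoring powers of 7 out of the numerator and denominator: v_7(6860/39) = 3. Step 2 — apply |x|_p = p^{-v_p(x)} = 7^{-3} = 1/343.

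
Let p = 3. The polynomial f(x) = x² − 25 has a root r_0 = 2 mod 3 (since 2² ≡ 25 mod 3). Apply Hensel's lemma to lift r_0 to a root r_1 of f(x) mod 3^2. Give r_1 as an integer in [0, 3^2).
r_1 = 5 (mod 9)

Hensel's recurrence: r_{i+1} = r_i − f(r_i)·(f′(r_i))^{-1} mod 3^{i+2}, with f′(x) = 2x. Iterate:
  r_0 = 2 (mod 3)
  r_1 = 5 (mod 9)
Final: r_1 = 5, and one checks f(r_1) ≡ 0 mod 3^2.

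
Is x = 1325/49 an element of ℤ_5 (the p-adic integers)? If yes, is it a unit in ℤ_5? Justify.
x ∈ ℤ_5 but not a unit; v_5(x) = 2 > 0

ℤ_5 = {x ∈ ℚ_5 : v_5(x) ≥ 0} and ℤ_5^× = {x ∈ ℤ_5 : v_5(x) = 0}. Here v_5(1325/49) = v_5(num) − v_5(den) = 2; compare against these criteria.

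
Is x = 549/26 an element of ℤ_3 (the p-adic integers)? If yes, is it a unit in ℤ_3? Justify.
x ∈ ℤ_3 but not a unit; v_3(x) = 2 > 0

ℤ_3 = {x ∈ ℚ_3 : v_3(x) ≥ 0} and ℤ_3^× = {x ∈ ℤ_3 : v_3(x) = 0}. Here v_3(549/26) = v_3(num) − v_3(den) = 2; compare against these criteria.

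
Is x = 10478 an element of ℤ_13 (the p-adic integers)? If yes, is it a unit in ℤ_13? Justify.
x ∈ ℤ_13 but not a unit; v_13(x) = 2 > 0

ℤ_13 = {x ∈ ℚ_13 : v_13(x) ≥ 0} and ℤ_13^× = {x ∈ ℤ_13 : v_13(x) = 0}. Here v_13(10478) = v_13(num) − v_13(den) = 2; compare against these criteria.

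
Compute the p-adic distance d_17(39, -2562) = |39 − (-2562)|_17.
d_17(39, -2562) = 1/289

Step 1 — x − y = 39 − (-2562) = 2601. Step 2 — v_17(2601) = 2 (factor: 2601 = (17^2 · 9); the sign does not affect v_p). Step 3 — |x − y|_17 = 17^{-2} = 1/289.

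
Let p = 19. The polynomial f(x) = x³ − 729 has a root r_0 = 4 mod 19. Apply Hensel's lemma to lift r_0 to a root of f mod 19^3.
r_2 = 2056 (mod 6859)

Hensel: r_{i+1} = r_i − f(r_i)/f′(r_i) mod 19^{i+2}, where f′(x) = 3x². Iterate:
  r_0 = 4 (mod 19)
  r_1 = 251 (mod 361)
  r_2 = 2056 (mod 6859)
Final: r = 2056 with f(r) ≡ 0 mod 19^3.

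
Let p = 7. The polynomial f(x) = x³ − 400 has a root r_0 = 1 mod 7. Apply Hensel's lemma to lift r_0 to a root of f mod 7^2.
r_1 = 36 (mod 49)

Hensel: r_{i+1} = r_i − f(r_i)/f′(r_i) mod 7^{i+2}, where f′(x) = 3x². Iterate:
  r_0 = 1 (mod 7)
  r_1 = 36 (mod 49)
Final: r = 36 with f(r) ≡ 0 mod 7^2.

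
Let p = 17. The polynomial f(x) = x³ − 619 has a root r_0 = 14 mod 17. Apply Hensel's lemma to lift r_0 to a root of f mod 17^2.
r_1 = 235 (mod 289)

Hensel: r_{i+1} = r_i − f(r_i)/f′(r_i) mod 17^{i+2}, where f′(x) = 3x². Iterate:
  r_0 = 14 (mod 17)
  r_1 = 235 (mod 289)
Final: r = 235 with f(r) ≡ 0 mod 17^2.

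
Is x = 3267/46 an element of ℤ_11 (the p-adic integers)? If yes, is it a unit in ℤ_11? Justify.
x ∈ ℤ_11 but not a unit; v_11(x) = 2 > 0

ℤ_11 = {x ∈ ℚ_11 : v_11(x) ≥ 0} and ℤ_11^× = {x ∈ ℤ_11 : v_11(x) = 0}. Here v_11(3267/46) = v_11(num) − v_11(den) = 2; compare against these criteria.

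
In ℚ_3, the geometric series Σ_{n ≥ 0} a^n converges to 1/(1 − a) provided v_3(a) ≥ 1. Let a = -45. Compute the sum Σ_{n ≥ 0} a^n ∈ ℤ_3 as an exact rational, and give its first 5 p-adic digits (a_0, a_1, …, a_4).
Σ a^n = 1/(1 − a) = 1/46;  first 5 digits = (1, 0, 1, 1, 0)

v_3(a) = 2 ≥ 1, so the series converges in ℤ_3 to 1/(1 − a) = 1/(1 − (-45)) = 1/46. Expand this rational in ℤ_3: compute digits iteratively via d_i = x_i mod 3, x_{i+1} = (x_i − d_i)/3. The first 5 digits are (1, 0, 1, 1, 0).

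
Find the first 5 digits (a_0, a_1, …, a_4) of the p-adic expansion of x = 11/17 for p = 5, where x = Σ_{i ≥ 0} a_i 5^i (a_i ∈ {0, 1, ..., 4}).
(a_0, …, a_4) = (3, 1, 0, 2, 4)

v_5(11/17) = 0 (numerator and denominator both coprime to 5), so x ∈ ℤ_5^×. Compute digits iteratively via a_i = x_i mod 5, x_{i+1} = (x_i − a_i)/5, with x_0 = x:
  x_0 = 11/17;  a_0 = 3;  x_1 = (x_0 − 3)/5 = -8/17
  x_1 = -8/17;  a_1 = 1;  x_2 = (x_1 − 1)/5 = -5/17
  x_2 = -5/17;  a_2 = 0;  x_3 = (x_2 − 0)/5 = -1/17
  x_3 = -1/17;  a_3 = 2;  x_4 = (x_3 − 2)/5 = -7/17
  x_4 = -7/17;  a_4 = 4;  x_5 = (x_4 − 4)/5 = -15/17
Digits: (3, 1, 0, 2, 4).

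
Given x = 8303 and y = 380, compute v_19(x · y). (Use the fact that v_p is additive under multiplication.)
v_19(3155140) = 3

v_p(x) = 2 (factor: 8303 = 19^2 · 23); v_p(y) = 1 (factor: 380 = 19^1 · 20). Additivity: v_p(xy) = v_p(x) + v_p(y) = 2 + 1 = 3. (Direct check: xy = 3155140 = 19^3 · (460).)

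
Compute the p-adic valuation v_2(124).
v_2(124) = 2

v_2(n) is the largest exponent k such that 2^k divides n. Factor out: 124 = 2^2 · 31. (Sign doesn't affect v_p.) So v_2(124) = 2.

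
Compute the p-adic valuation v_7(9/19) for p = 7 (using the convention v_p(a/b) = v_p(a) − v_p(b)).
v_7(9/19) = 0

Factor powers of 7 from the numerator and denominator of the reduced fraction: 9 = 7^0 · 9 and 19 = 7^0 · 19. Apply v_p(a/b) = v_p(a) − v_p(b): v_7(9/19) = 0 − 0 = 0.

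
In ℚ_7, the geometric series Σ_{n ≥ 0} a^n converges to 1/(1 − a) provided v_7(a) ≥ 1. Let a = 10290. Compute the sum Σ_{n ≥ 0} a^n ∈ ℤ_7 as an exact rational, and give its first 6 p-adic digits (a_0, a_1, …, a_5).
Σ a^n = 1/(1 − a) = -1/10289;  first 6 digits = (1, 0, 0, 2, 4, 0)

v_7(a) = 3 ≥ 1, so the series converges in ℤ_7 to 1/(1 − a) = 1/(1 − 10290) = -1/10289. Expand this rational in ℤ_7: compute digits iteratively via d_i = x_i mod 7, x_{i+1} = (x_i − d_i)/7. The first 6 digits are (1, 0, 0, 2, 4, 0).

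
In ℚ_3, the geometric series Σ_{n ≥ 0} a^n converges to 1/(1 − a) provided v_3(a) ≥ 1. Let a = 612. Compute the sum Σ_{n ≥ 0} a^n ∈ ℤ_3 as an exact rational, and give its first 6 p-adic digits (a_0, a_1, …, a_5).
Σ a^n = 1/(1 − a) = -1/611;  first 6 digits = (1, 0, 2, 1, 2, 1)

v_3(a) = 2 ≥ 1, so the series converges in ℤ_3 to 1/(1 − a) = 1/(1 − 612) = -1/611. Expand this rational in ℤ_3: compute digits iteratively via d_i = x_i mod 3, x_{i+1} = (x_i − d_i)/3. The first 6 digits are (1, 0, 2, 1, 2, 1).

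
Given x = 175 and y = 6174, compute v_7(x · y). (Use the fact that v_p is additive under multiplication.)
v_7(1080450) = 4

v_p(x) = 1 (factor: 175 = 7^1 · 25); v_p(y) = 3 (factor: 6174 = 7^3 · 18). Additivity: v_p(xy) = v_p(x) + v_p(y) = 1 + 3 = 4. (Direct check: xy = 1080450 = 7^4 · (450).)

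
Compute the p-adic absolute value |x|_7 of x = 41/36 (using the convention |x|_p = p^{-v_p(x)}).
|41/36|_7 = 1

Step 1 — compute v_7(x) by factoring powers of 7 out of the numerator and denominator: v_7(41/36) = 0. Step 2 — apply |x|_p = p^{-v_p(x)} = 7^{0} = 1.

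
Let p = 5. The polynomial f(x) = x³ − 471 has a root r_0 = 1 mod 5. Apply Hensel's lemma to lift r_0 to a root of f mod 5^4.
r_3 = 266 (mod 625)

Hensel: r_{i+1} = r_i − f(r_i)/f′(r_i) mod 5^{i+2}, where f′(x) = 3x². Iterate:
  r_0 = 1 (mod 5)
  r_1 = 16 (mod 25)
  r_2 = 16 (mod 125)
  r_3 = 266 (mod 625)
Final: r = 266 with f(r) ≡ 0 mod 5^4.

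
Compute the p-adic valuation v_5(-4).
v_5(-4) = 0

v_5(n) is the largest exponent k such that 5^k divides n. Factor out: -4 = -5^0 · 4. (Sign doesn't affect v_p.) So v_5(-4) = 0.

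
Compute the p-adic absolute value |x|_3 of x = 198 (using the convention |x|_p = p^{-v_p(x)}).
|198|_3 = 1/9

Step 1 — compute v_3(x) by factoring powers of 3 out of the numerator and denominator: v_3(198) = 2. Step 2 — apply |x|_p = p^{-v_p(x)} = 3^{-2} = 1/9.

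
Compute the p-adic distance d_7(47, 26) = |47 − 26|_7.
d_7(47, 26) = 1/7

Step 1 — x − y = 47 − 26 = 21. Step 2 — v_7(21) = 1 (factor: 21 = (7^1 · 3); the sign does not affect v_p). Step 3 — |x − y|_7 = 7^{-1} = 1/7.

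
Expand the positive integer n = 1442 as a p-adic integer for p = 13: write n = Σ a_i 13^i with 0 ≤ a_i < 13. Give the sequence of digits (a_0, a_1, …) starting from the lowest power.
(a_0, a_1, …) = (12, 6, 8)

Repeated division by 13 gives the digits low-to-high: 1442 = 12 + 6·13^1 + 8·13^2. Digit sequence: (12, 6, 8).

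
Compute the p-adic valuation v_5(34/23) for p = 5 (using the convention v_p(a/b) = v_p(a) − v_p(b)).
v_5(34/23) = 0

Factor powers of 5 from the numerator and denominator of the reduced fraction: 34 = 5^0 · 34 and 23 = 5^0 · 23. Apply v_p(a/b) = v_p(a) − v_p(b): v_5(34/23) = 0 − 0 = 0.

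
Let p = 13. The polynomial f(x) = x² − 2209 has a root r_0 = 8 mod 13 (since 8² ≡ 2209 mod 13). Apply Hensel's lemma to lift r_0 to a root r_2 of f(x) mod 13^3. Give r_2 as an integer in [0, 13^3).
r_2 = 47 (mod 2197)

Hensel's recurrence: r_{i+1} = r_i − f(r_i)·(f′(r_i))^{-1} mod 13^{i+2}, with f′(x) = 2x. Iterate:
  r_0 = 8 (mod 13)
  r_1 = 47 (mod 169)
  r_2 = 47 (mod 2197)
Final: r_2 = 47, and one checks f(r_2) ≡ 0 mod 13^3.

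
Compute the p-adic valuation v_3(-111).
v_3(-111) = 1

v_3(n) is the largest exponent k such that 3^k divides n. Factor out: -111 = -3^1 · 37. (Sign doesn't affect v_p.) So v_3(-111) = 1.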